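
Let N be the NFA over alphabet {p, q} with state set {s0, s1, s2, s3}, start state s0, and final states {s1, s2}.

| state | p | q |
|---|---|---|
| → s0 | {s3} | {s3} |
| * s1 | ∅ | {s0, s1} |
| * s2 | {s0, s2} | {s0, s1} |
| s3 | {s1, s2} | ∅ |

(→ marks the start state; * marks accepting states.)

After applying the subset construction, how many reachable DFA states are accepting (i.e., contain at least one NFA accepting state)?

8

Start state of the DFA: {s0}.
{s0} --p--> {s3}  [new]
{s0} --q--> {s3}  [seen]
{s3} --p--> {s1, s2}  [new]
{s3} --q--> ∅  [new]
{s1, s2} --p--> {s0, s2}  [new]
{s1, s2} --q--> {s0, s1}  [new]
∅ --p--> ∅  [seen]
∅ --q--> ∅  [seen]
{s0, s2} --p--> {s0, s2, s3}  [new]
{s0, s2} --q--> {s0, s1, s3}  [new]
{s0, s1} --p--> {s3}  [seen]
{s0, s1} --q--> {s0, s1, s3}  [seen]
{s0, s2, s3} --p--> {s0, s1, s2, s3}  [new]
{s0, s2, s3} --q--> {s0, s1, s3}  [seen]
{s0, s1, s3} --p--> {s1, s2, s3}  [new]
{s0, s1, s3} --q--> {s0, s1, s3}  [seen]
{s0, s1, s2, s3} --p--> {s0, s1, s2, s3}  [seen]
{s0, s1, s2, s3} --q--> {s0, s1, s3}  [seen]
{s1, s2, s3} --p--> {s0, s1, s2}  [new]
{s1, s2, s3} --q--> {s0, s1}  [seen]
{s0, s1, s2} --p--> {s0, s2, s3}  [seen]
{s0, s1, s2} --q--> {s0, s1, s3}  [seen]
Reachable DFA states: {s0}, {s3}, {s1, s2}, ∅, {s0, s2}, {s0, s1}, {s0, s2, s3}, {s0, s1, s3}, {s0, s1, s2, s3}, {s1, s2, s3}, {s0, s1, s2}.
Accepting DFA states (contain an NFA accepting state): {s1, s2}, {s0, s2}, {s0, s1}, {s0, s2, s3}, {s0, s1, s3}, {s0, s1, s2, s3}, {s1, s2, s3}, {s0, s1, s2}.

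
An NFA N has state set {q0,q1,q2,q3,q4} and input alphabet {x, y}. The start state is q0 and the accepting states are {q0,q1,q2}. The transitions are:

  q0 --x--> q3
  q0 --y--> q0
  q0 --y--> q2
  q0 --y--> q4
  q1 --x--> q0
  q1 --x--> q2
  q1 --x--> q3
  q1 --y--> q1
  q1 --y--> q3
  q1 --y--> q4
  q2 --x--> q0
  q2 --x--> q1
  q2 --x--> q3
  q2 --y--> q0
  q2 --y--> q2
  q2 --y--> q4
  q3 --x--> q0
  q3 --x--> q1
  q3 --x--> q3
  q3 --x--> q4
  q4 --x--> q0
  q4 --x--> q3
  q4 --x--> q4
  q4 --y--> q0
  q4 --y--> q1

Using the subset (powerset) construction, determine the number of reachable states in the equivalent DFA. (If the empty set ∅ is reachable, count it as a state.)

Start state of the DFA: {q0}.
{q0} --x--> {q3}  [new]
{q0} --y--> {q0,q2,q4}  [new]
{q3} --x--> {q0,q1,q3,q4}  [new]
{q3} --y--> ∅  [new]
{q0,q2,q4} --x--> {q0,q1,q3,q4}  [seen]
{q0,q2,q4} --y--> {q0,q1,q2,q4}  [new]
{q0,q1,q3,q4} --x--> {q0,q1,q2,q3,q4}  [new]
{q0,q1,q3,q4} --y--> {q0,q1,q2,q3,q4}  [seen]
∅ --x--> ∅  [seen]
∅ --y--> ∅  [seen]
{q0,q1,q2,q4} --x--> {q0,q1,q2,q3,q4}  [seen]
{q0,q1,q2,q4} --y--> {q0,q1,q2,q3,q4}  [seen]
{q0,q1,q2,q3,q4} --x--> {q0,q1,q2,q3,q4}  [seen]
{q0,q1,q2,q3,q4} --y--> {q0,q1,q2,q3,q4}  [seen]
Reachable DFA states: {q0}, {q3}, {q0,q2,q4}, {q0,q1,q3,q4}, ∅, {q0,q1,q2,q4}, {q0,q1,q2,q3,q4}.

7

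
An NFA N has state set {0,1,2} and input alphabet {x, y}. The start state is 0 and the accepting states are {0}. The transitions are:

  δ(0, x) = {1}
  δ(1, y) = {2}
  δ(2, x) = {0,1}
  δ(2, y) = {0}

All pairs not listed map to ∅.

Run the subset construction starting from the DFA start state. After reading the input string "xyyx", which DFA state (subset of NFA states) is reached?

Start: {0}.
δ(0,x) = {1}.
Union: {1}.
After x: {1}.
δ(1,y) = {2}.
Union: {2}.
After y: {2}.
δ(2,y) = {0}.
Union: {0}.
After y: {0}.
δ(0,x) = {1}.
Union: {1}.
After x: {1}.

{1}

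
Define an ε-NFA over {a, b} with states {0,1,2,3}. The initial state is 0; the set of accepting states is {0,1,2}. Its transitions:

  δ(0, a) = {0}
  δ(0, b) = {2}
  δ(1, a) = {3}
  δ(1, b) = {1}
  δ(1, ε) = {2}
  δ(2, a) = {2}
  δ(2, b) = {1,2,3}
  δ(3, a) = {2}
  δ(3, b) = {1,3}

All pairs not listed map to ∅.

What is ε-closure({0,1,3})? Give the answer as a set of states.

Begin with {0,1,3}.
1 →ε {2}; add 2.
ε-closure = {0,1,2,3}.

{0,1,2,3}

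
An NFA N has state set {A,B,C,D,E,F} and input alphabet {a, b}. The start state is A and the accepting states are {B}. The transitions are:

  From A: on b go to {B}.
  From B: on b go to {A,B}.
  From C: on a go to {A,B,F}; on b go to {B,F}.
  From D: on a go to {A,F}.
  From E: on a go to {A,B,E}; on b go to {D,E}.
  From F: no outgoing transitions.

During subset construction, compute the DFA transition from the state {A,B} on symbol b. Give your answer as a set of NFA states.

δ(A,b) = {B}; δ(B,b) = {A,B}.
Union: {A,B}.

{A,B}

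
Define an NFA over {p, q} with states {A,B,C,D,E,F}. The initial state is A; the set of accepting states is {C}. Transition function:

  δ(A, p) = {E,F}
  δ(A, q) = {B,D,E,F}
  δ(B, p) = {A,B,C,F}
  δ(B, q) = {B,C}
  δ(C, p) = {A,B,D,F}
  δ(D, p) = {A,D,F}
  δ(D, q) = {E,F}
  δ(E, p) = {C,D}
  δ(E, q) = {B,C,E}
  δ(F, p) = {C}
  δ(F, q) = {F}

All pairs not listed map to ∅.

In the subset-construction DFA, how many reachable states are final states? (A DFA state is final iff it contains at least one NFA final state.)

Start state of the DFA: {A}.
{A} --p--> {E,F}  [new]
{A} --q--> {B,D,E,F}  [new]
{E,F} --p--> {C,D}  [new]
{E,F} --q--> {B,C,E,F}  [new]
{B,D,E,F} --p--> {A,B,C,D,F}  [new]
{B,D,E,F} --q--> {B,C,E,F}  [seen]
{C,D} --p--> {A,B,D,F}  [new]
{C,D} --q--> {E,F}  [seen]
{B,C,E,F} --p--> {A,B,C,D,F}  [seen]
{B,C,E,F} --q--> {B,C,E,F}  [seen]
{A,B,C,D,F} --p--> {A,B,C,D,E,F}  [new]
{A,B,C,D,F} --q--> {B,C,D,E,F}  [new]
{A,B,D,F} --p--> {A,B,C,D,E,F}  [seen]
{A,B,D,F} --q--> {B,C,D,E,F}  [seen]
{A,B,C,D,E,F} --p--> {A,B,C,D,E,F}  [seen]
{A,B,C,D,E,F} --q--> {B,C,D,E,F}  [seen]
{B,C,D,E,F} --p--> {A,B,C,D,F}  [seen]
{B,C,D,E,F} --q--> {B,C,E,F}  [seen]
Reachable DFA states: {A}, {E,F}, {B,D,E,F}, {C,D}, {B,C,E,F}, {A,B,C,D,F}, {A,B,D,F}, {A,B,C,D,E,F}, {B,C,D,E,F}.
Accepting DFA states (contain an NFA accepting state): {C,D}, {B,C,E,F}, {A,B,C,D,F}, {A,B,C,D,E,F}, {B,C,D,E,F}.

5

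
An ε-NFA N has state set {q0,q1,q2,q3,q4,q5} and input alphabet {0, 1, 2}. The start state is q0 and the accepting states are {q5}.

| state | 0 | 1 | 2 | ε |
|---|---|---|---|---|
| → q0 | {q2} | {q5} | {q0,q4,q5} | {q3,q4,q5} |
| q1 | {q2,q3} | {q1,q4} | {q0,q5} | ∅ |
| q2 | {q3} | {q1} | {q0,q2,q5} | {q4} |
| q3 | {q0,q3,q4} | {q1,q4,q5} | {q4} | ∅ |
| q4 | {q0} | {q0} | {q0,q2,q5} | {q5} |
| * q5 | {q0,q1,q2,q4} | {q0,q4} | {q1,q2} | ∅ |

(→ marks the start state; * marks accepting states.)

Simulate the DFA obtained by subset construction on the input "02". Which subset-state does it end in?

Start: {q0,q3,q4,q5}.
δ(q0,0) = {q2}; δ(q3,0) = {q0,q3,q4}; δ(q4,0) = {q0}; δ(q5,0) = {q0,q1,q2,q4}.
Union: {q0,q1,q2,q3,q4}.
ε-closure gives {q0,q1,q2,q3,q4,q5}.
After 0: {q0,q1,q2,q3,q4,q5}.
δ(q0,2) = {q0,q4,q5}; δ(q1,2) = {q0,q5}; δ(q2,2) = {q0,q2,q5}; δ(q3,2) = {q4}; δ(q4,2) = {q0,q2,q5}; δ(q5,2) = {q1,q2}.
Union: {q0,q1,q2,q4,q5}.
ε-closure gives {q0,q1,q2,q3,q4,q5}.
After 2: {q0,q1,q2,q3,q4,q5}.

{q0,q1,q2,q3,q4,q5}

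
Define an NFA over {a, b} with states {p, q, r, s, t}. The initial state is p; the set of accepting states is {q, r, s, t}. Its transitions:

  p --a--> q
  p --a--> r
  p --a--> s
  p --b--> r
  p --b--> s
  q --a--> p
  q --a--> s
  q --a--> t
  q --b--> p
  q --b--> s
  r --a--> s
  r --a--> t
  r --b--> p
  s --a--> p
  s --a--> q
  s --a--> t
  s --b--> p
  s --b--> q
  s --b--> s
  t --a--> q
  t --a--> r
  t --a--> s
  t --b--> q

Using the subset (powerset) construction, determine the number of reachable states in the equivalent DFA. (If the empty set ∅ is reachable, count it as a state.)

Start state of the DFA: {p}.
{p} --a--> {q, r, s}  [new]
{p} --b--> {r, s}  [new]
{q, r, s} --a--> {p, q, s, t}  [new]
{q, r, s} --b--> {p, q, s}  [new]
{r, s} --a--> {p, q, s, t}  [seen]
{r, s} --b--> {p, q, s}  [seen]
{p, q, s, t} --a--> {p, q, r, s, t}  [new]
{p, q, s, t} --b--> {p, q, r, s}  [new]
{p, q, s} --a--> {p, q, r, s, t}  [seen]
{p, q, s} --b--> {p, q, r, s}  [seen]
{p, q, r, s, t} --a--> {p, q, r, s, t}  [seen]
{p, q, r, s, t} --b--> {p, q, r, s}  [seen]
{p, q, r, s} --a--> {p, q, r, s, t}  [seen]
{p, q, r, s} --b--> {p, q, r, s}  [seen]
Reachable DFA states: {p}, {q, r, s}, {r, s}, {p, q, s, t}, {p, q, s}, {p, q, r, s, t}, {p, q, r, s}.

7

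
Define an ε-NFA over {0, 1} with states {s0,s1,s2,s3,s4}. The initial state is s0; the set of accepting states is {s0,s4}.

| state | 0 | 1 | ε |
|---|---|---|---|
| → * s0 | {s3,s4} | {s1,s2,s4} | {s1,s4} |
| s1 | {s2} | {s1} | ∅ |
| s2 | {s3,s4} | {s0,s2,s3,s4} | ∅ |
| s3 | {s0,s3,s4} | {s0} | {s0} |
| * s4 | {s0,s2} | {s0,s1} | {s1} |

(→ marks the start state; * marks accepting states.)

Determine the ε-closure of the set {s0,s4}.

{s0,s1,s4}

Begin with {s0,s4}.
s0 →ε {s1,s4}; add s1.
ε-closure = {s0,s1,s4}.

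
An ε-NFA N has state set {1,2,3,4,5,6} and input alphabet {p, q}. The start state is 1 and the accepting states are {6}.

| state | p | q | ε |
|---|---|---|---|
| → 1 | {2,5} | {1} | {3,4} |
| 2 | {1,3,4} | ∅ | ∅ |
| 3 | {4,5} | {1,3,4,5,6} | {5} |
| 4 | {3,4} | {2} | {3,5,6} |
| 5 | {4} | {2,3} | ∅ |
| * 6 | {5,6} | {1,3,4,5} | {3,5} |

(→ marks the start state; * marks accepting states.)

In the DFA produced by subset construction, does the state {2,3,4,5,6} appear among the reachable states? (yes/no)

Start state of the DFA: {1,3,4,5,6} (ε-closure of the NFA start).
{1,3,4,5,6} --p--> {2,3,4,5,6}  [new]
{1,3,4,5,6} --q--> {1,2,3,4,5,6}  [new]
{2,3,4,5,6} --p--> {1,3,4,5,6}  [seen]
{2,3,4,5,6} --q--> {1,2,3,4,5,6}  [seen]
{1,2,3,4,5,6} --p--> {1,2,3,4,5,6}  [seen]
{1,2,3,4,5,6} --q--> {1,2,3,4,5,6}  [seen]
Reachable DFA states: {1,3,4,5,6}, {2,3,4,5,6}, {1,2,3,4,5,6}.
{2,3,4,5,6} is among them.

yes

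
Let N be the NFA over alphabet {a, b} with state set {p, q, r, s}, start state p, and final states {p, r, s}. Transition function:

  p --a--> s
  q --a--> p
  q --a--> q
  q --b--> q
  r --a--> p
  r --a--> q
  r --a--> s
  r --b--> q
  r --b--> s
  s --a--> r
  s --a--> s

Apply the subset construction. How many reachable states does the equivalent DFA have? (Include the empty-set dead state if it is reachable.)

Start state of the DFA: {p}.
{p} --a--> {s}  [new]
{p} --b--> ∅  [new]
{s} --a--> {r, s}  [new]
{s} --b--> ∅  [seen]
∅ --a--> ∅  [seen]
∅ --b--> ∅  [seen]
{r, s} --a--> {p, q, r, s}  [new]
{r, s} --b--> {q, s}  [new]
{p, q, r, s} --a--> {p, q, r, s}  [seen]
{p, q, r, s} --b--> {q, s}  [seen]
{q, s} --a--> {p, q, r, s}  [seen]
{q, s} --b--> {q}  [new]
{q} --a--> {p, q}  [new]
{q} --b--> {q}  [seen]
{p, q} --a--> {p, q, s}  [new]
{p, q} --b--> {q}  [seen]
{p, q, s} --a--> {p, q, r, s}  [seen]
{p, q, s} --b--> {q}  [seen]
Reachable DFA states: {p}, {s}, ∅, {r, s}, {p, q, r, s}, {q, s}, {q}, {p, q}, {p, q, s}.

9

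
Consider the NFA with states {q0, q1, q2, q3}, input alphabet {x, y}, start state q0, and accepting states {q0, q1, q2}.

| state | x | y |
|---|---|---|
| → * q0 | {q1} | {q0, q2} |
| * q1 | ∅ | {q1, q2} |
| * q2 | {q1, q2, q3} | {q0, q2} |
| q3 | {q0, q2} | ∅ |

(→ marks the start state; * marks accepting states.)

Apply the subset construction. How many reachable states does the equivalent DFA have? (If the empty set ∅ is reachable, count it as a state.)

8

Start state of the DFA: {q0}.
{q0} --x--> {q1}  [new]
{q0} --y--> {q0, q2}  [new]
{q1} --x--> ∅  [new]
{q1} --y--> {q1, q2}  [new]
{q0, q2} --x--> {q1, q2, q3}  [new]
{q0, q2} --y--> {q0, q2}  [seen]
∅ --x--> ∅  [seen]
∅ --y--> ∅  [seen]
{q1, q2} --x--> {q1, q2, q3}  [seen]
{q1, q2} --y--> {q0, q1, q2}  [new]
{q1, q2, q3} --x--> {q0, q1, q2, q3}  [new]
{q1, q2, q3} --y--> {q0, q1, q2}  [seen]
{q0, q1, q2} --x--> {q1, q2, q3}  [seen]
{q0, q1, q2} --y--> {q0, q1, q2}  [seen]
{q0, q1, q2, q3} --x--> {q0, q1, q2, q3}  [seen]
{q0, q1, q2, q3} --y--> {q0, q1, q2}  [seen]
Reachable DFA states: {q0}, {q1}, {q0, q2}, ∅, {q1, q2}, {q1, q2, q3}, {q0, q1, q2}, {q0, q1, q2, q3}.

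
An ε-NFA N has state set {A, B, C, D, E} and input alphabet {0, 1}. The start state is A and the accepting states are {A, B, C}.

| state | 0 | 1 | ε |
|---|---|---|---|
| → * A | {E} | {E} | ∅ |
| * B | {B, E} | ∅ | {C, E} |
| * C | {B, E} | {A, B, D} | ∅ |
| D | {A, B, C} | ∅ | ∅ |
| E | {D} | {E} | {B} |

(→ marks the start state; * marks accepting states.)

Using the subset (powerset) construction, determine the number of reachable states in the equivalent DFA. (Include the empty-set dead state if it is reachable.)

4

Start state of the DFA: {A} (ε-closure of the NFA start).
{A} --0--> {B, C, E}  [new]
{A} --1--> {B, C, E}  [seen]
{B, C, E} --0--> {B, C, D, E}  [new]
{B, C, E} --1--> {A, B, C, D, E}  [new]
{B, C, D, E} --0--> {A, B, C, D, E}  [seen]
{B, C, D, E} --1--> {A, B, C, D, E}  [seen]
{A, B, C, D, E} --0--> {A, B, C, D, E}  [seen]
{A, B, C, D, E} --1--> {A, B, C, D, E}  [seen]
Reachable DFA states: {A}, {B, C, E}, {B, C, D, E}, {A, B, C, D, E}.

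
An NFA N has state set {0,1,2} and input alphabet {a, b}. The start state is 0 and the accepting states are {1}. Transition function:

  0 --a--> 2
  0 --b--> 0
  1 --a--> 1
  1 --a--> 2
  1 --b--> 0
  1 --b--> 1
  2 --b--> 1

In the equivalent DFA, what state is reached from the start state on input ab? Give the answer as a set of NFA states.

Start: {0}.
δ(0,a) = {2}.
Union: {2}.
After a: {2}.
δ(2,b) = {1}.
Union: {1}.
After b: {1}.

{1}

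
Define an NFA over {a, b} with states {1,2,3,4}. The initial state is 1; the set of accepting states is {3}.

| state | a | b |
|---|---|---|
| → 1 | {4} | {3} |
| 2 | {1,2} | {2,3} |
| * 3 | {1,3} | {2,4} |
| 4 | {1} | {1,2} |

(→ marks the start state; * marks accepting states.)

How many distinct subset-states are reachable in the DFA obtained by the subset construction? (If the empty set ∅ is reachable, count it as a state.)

Start state of the DFA: {1}.
{1} --a--> {4}  [new]
{1} --b--> {3}  [new]
{4} --a--> {1}  [seen]
{4} --b--> {1,2}  [new]
{3} --a--> {1,3}  [new]
{3} --b--> {2,4}  [new]
{1,2} --a--> {1,2,4}  [new]
{1,2} --b--> {2,3}  [new]
{1,3} --a--> {1,3,4}  [new]
{1,3} --b--> {2,3,4}  [new]
{2,4} --a--> {1,2}  [seen]
{2,4} --b--> {1,2,3}  [new]
{1,2,4} --a--> {1,2,4}  [seen]
{1,2,4} --b--> {1,2,3}  [seen]
{2,3} --a--> {1,2,3}  [seen]
{2,3} --b--> {2,3,4}  [seen]
{1,3,4} --a--> {1,3,4}  [seen]
{1,3,4} --b--> {1,2,3,4}  [new]
{2,3,4} --a--> {1,2,3}  [seen]
{2,3,4} --b--> {1,2,3,4}  [seen]
{1,2,3} --a--> {1,2,3,4}  [seen]
{1,2,3} --b--> {2,3,4}  [seen]
{1,2,3,4} --a--> {1,2,3,4}  [seen]
{1,2,3,4} --b--> {1,2,3,4}  [seen]
Reachable DFA states: {1}, {4}, {3}, {1,2}, {1,3}, {2,4}, {1,2,4}, {2,3}, {1,3,4}, {2,3,4}, {1,2,3}, {1,2,3,4}.

12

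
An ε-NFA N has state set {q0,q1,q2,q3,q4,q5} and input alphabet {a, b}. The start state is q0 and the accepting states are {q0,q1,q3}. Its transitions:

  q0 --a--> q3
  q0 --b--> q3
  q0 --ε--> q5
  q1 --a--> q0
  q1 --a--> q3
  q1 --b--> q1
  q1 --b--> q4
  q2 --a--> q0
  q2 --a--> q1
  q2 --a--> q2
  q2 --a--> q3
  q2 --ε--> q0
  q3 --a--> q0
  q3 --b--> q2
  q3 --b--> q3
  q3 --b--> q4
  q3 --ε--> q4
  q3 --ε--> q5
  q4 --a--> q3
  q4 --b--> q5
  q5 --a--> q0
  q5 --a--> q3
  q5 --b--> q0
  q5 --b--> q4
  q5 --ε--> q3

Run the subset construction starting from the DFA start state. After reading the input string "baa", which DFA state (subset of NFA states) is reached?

Start: {q0,q3,q4,q5}.
δ(q0,b) = {q3}; δ(q3,b) = {q2,q3,q4}; δ(q4,b) = {q5}; δ(q5,b) = {q0,q4}.
Union: {q0,q2,q3,q4,q5}.
After b: {q0,q2,q3,q4,q5}.
δ(q0,a) = {q3}; δ(q2,a) = {q0,q1,q2,q3}; δ(q3,a) = {q0}; δ(q4,a) = {q3}; δ(q5,a) = {q0,q3}.
Union: {q0,q1,q2,q3}.
ε-closure gives {q0,q1,q2,q3,q4,q5}.
After a: {q0,q1,q2,q3,q4,q5}.
δ(q0,a) = {q3}; δ(q1,a) = {q0,q3}; δ(q2,a) = {q0,q1,q2,q3}; δ(q3,a) = {q0}; δ(q4,a) = {q3}; δ(q5,a) = {q0,q3}.
Union: {q0,q1,q2,q3}.
ε-closure gives {q0,q1,q2,q3,q4,q5}.
After a: {q0,q1,q2,q3,q4,q5}.

{q0,q1,q2,q3,q4,q5}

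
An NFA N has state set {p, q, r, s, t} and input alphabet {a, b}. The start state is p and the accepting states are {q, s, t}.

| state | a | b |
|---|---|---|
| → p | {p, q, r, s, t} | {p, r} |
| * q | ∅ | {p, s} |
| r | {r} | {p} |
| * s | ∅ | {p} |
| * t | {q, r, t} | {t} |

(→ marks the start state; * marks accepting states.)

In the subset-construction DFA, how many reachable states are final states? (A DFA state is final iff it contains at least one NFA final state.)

Start state of the DFA: {p}.
{p} --a--> {p, q, r, s, t}  [new]
{p} --b--> {p, r}  [new]
{p, q, r, s, t} --a--> {p, q, r, s, t}  [seen]
{p, q, r, s, t} --b--> {p, r, s, t}  [new]
{p, r} --a--> {p, q, r, s, t}  [seen]
{p, r} --b--> {p, r}  [seen]
{p, r, s, t} --a--> {p, q, r, s, t}  [seen]
{p, r, s, t} --b--> {p, r, t}  [new]
{p, r, t} --a--> {p, q, r, s, t}  [seen]
{p, r, t} --b--> {p, r, t}  [seen]
Reachable DFA states: {p}, {p, q, r, s, t}, {p, r}, {p, r, s, t}, {p, r, t}.
Accepting DFA states (contain an NFA accepting state): {p, q, r, s, t}, {p, r, s, t}, {p, r, t}.

3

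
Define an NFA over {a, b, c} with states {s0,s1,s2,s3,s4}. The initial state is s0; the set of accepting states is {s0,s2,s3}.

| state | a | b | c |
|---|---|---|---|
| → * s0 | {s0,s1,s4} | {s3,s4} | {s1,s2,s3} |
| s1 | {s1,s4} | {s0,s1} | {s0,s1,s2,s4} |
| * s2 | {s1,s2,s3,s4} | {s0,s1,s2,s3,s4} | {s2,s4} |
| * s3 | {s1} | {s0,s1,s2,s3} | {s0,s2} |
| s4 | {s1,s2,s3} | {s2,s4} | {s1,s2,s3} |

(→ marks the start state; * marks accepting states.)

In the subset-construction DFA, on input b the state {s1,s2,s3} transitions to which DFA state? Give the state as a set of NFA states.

{s0,s1,s2,s3,s4}

δ(s1,b) = {s0,s1}; δ(s2,b) = {s0,s1,s2,s3,s4}; δ(s3,b) = {s0,s1,s2,s3}.
Union: {s0,s1,s2,s3,s4}.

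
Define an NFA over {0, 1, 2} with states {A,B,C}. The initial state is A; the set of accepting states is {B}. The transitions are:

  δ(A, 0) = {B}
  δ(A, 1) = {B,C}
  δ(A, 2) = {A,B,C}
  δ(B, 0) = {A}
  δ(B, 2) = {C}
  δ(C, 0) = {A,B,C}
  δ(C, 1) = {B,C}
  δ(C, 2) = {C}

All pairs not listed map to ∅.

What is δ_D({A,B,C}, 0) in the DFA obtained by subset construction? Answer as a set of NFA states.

δ(A,0) = {B}; δ(B,0) = {A}; δ(C,0) = {A,B,C}.
Union: {A,B,C}.

{A,B,C}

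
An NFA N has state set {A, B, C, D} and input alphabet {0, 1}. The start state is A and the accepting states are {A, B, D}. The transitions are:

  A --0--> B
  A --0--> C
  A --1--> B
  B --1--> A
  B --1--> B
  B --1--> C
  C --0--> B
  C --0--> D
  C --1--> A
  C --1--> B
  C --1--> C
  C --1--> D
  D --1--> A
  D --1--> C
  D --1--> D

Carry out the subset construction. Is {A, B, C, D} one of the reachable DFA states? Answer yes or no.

yes

Start state of the DFA: {A}.
{A} --0--> {B, C}  [new]
{A} --1--> {B}  [new]
{B, C} --0--> {B, D}  [new]
{B, C} --1--> {A, B, C, D}  [new]
{B} --0--> ∅  [new]
{B} --1--> {A, B, C}  [new]
{B, D} --0--> ∅  [seen]
{B, D} --1--> {A, B, C, D}  [seen]
{A, B, C, D} --0--> {B, C, D}  [new]
{A, B, C, D} --1--> {A, B, C, D}  [seen]
∅ --0--> ∅  [seen]
∅ --1--> ∅  [seen]
{A, B, C} --0--> {B, C, D}  [seen]
{A, B, C} --1--> {A, B, C, D}  [seen]
{B, C, D} --0--> {B, D}  [seen]
{B, C, D} --1--> {A, B, C, D}  [seen]
Reachable DFA states: {A}, {B, C}, {B}, {B, D}, {A, B, C, D}, ∅, {A, B, C}, {B, C, D}.
{A, B, C, D} is among them.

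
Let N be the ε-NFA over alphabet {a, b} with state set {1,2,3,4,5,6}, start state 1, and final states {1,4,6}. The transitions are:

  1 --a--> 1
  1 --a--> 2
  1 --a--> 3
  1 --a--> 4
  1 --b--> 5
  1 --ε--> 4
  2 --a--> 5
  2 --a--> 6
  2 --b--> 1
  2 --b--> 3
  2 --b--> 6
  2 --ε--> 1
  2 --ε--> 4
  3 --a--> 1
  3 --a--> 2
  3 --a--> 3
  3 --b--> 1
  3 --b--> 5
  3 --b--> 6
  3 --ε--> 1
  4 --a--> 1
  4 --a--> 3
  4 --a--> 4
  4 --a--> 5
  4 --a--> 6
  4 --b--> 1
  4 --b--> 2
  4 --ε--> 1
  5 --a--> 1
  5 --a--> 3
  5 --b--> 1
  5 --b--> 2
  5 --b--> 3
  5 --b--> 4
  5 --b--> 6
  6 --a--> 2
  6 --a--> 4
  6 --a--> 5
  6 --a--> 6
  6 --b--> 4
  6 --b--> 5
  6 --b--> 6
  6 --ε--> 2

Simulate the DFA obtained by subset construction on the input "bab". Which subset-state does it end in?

Start: {1,4}.
δ(1,b) = {5}; δ(4,b) = {1,2}.
Union: {1,2,5}.
ε-closure gives {1,2,4,5}.
After b: {1,2,4,5}.
δ(1,a) = {1,2,3,4}; δ(2,a) = {5,6}; δ(4,a) = {1,3,4,5,6}; δ(5,a) = {1,3}.
Union: {1,2,3,4,5,6}.
After a: {1,2,3,4,5,6}.
δ(1,b) = {5}; δ(2,b) = {1,3,6}; δ(3,b) = {1,5,6}; δ(4,b) = {1,2}; δ(5,b) = {1,2,3,4,6}; δ(6,b) = {4,5,6}.
Union: {1,2,3,4,5,6}.
After b: {1,2,3,4,5,6}.

{1,2,3,4,5,6}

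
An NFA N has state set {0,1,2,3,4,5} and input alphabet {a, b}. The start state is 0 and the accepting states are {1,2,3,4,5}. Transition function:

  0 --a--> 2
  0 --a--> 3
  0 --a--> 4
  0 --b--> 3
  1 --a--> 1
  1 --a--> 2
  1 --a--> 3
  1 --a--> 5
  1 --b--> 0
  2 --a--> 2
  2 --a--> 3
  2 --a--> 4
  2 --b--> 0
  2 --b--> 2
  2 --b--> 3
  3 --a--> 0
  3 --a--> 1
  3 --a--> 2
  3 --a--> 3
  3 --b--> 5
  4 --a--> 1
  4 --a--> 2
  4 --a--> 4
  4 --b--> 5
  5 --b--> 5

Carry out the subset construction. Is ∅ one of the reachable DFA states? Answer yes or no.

yes

Start state of the DFA: {0}.
{0} --a--> {2,3,4}  [new]
{0} --b--> {3}  [new]
{2,3,4} --a--> {0,1,2,3,4}  [new]
{2,3,4} --b--> {0,2,3,5}  [new]
{3} --a--> {0,1,2,3}  [new]
{3} --b--> {5}  [new]
{0,1,2,3,4} --a--> {0,1,2,3,4,5}  [new]
{0,1,2,3,4} --b--> {0,2,3,5}  [seen]
{0,2,3,5} --a--> {0,1,2,3,4}  [seen]
{0,2,3,5} --b--> {0,2,3,5}  [seen]
{0,1,2,3} --a--> {0,1,2,3,4,5}  [seen]
{0,1,2,3} --b--> {0,2,3,5}  [seen]
{5} --a--> ∅  [new]
{5} --b--> {5}  [seen]
{0,1,2,3,4,5} --a--> {0,1,2,3,4,5}  [seen]
{0,1,2,3,4,5} --b--> {0,2,3,5}  [seen]
∅ --a--> ∅  [seen]
∅ --b--> ∅  [seen]
Reachable DFA states: {0}, {2,3,4}, {3}, {0,1,2,3,4}, {0,2,3,5}, {0,1,2,3}, {5}, {0,1,2,3,4,5}, ∅.
∅ is among them.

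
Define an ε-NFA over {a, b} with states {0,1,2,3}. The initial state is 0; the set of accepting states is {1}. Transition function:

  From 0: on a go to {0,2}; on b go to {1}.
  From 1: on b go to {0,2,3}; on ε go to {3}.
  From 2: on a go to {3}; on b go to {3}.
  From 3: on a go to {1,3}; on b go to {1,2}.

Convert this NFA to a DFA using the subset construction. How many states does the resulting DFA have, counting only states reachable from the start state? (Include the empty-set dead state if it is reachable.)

6

Start state of the DFA: {0} (ε-closure of the NFA start).
{0} --a--> {0,2}  [new]
{0} --b--> {1,3}  [new]
{0,2} --a--> {0,2,3}  [new]
{0,2} --b--> {1,3}  [seen]
{1,3} --a--> {1,3}  [seen]
{1,3} --b--> {0,1,2,3}  [new]
{0,2,3} --a--> {0,1,2,3}  [seen]
{0,2,3} --b--> {1,2,3}  [new]
{0,1,2,3} --a--> {0,1,2,3}  [seen]
{0,1,2,3} --b--> {0,1,2,3}  [seen]
{1,2,3} --a--> {1,3}  [seen]
{1,2,3} --b--> {0,1,2,3}  [seen]
Reachable DFA states: {0}, {0,2}, {1,3}, {0,2,3}, {0,1,2,3}, {1,2,3}.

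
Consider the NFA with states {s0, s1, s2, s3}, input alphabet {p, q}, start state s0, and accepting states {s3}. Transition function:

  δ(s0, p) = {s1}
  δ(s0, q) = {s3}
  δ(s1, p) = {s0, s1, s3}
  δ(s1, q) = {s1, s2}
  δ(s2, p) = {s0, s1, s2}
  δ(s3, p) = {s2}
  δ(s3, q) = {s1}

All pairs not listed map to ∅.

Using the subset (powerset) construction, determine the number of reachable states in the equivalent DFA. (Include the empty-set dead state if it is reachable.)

10

Start state of the DFA: {s0}.
{s0} --p--> {s1}  [new]
{s0} --q--> {s3}  [new]
{s1} --p--> {s0, s1, s3}  [new]
{s1} --q--> {s1, s2}  [new]
{s3} --p--> {s2}  [new]
{s3} --q--> {s1}  [seen]
{s0, s1, s3} --p--> {s0, s1, s2, s3}  [new]
{s0, s1, s3} --q--> {s1, s2, s3}  [new]
{s1, s2} --p--> {s0, s1, s2, s3}  [seen]
{s1, s2} --q--> {s1, s2}  [seen]
{s2} --p--> {s0, s1, s2}  [new]
{s2} --q--> ∅  [new]
{s0, s1, s2, s3} --p--> {s0, s1, s2, s3}  [seen]
{s0, s1, s2, s3} --q--> {s1, s2, s3}  [seen]
{s1, s2, s3} --p--> {s0, s1, s2, s3}  [seen]
{s1, s2, s3} --q--> {s1, s2}  [seen]
{s0, s1, s2} --p--> {s0, s1, s2, s3}  [seen]
{s0, s1, s2} --q--> {s1, s2, s3}  [seen]
∅ --p--> ∅  [seen]
∅ --q--> ∅  [seen]
Reachable DFA states: {s0}, {s1}, {s3}, {s0, s1, s3}, {s1, s2}, {s2}, {s0, s1, s2, s3}, {s1, s2, s3}, {s0, s1, s2}, ∅.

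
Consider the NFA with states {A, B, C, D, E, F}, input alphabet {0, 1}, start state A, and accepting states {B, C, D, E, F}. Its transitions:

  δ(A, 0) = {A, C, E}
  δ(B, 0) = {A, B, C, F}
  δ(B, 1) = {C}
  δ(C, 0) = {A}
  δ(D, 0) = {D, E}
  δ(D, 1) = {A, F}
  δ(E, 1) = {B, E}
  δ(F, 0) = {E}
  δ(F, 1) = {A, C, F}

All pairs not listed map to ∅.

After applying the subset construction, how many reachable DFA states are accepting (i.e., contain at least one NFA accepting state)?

6

Start state of the DFA: {A}.
{A} --0--> {A, C, E}  [new]
{A} --1--> ∅  [new]
{A, C, E} --0--> {A, C, E}  [seen]
{A, C, E} --1--> {B, E}  [new]
∅ --0--> ∅  [seen]
∅ --1--> ∅  [seen]
{B, E} --0--> {A, B, C, F}  [new]
{B, E} --1--> {B, C, E}  [new]
{A, B, C, F} --0--> {A, B, C, E, F}  [new]
{A, B, C, F} --1--> {A, C, F}  [new]
{B, C, E} --0--> {A, B, C, F}  [seen]
{B, C, E} --1--> {B, C, E}  [seen]
{A, B, C, E, F} --0--> {A, B, C, E, F}  [seen]
{A, B, C, E, F} --1--> {A, B, C, E, F}  [seen]
{A, C, F} --0--> {A, C, E}  [seen]
{A, C, F} --1--> {A, C, F}  [seen]
Reachable DFA states: {A}, {A, C, E}, ∅, {B, E}, {A, B, C, F}, {B, C, E}, {A, B, C, E, F}, {A, C, F}.
Accepting DFA states (contain an NFA accepting state): {A, C, E}, {B, E}, {A, B, C, F}, {B, C, E}, {A, B, C, E, F}, {A, C, F}.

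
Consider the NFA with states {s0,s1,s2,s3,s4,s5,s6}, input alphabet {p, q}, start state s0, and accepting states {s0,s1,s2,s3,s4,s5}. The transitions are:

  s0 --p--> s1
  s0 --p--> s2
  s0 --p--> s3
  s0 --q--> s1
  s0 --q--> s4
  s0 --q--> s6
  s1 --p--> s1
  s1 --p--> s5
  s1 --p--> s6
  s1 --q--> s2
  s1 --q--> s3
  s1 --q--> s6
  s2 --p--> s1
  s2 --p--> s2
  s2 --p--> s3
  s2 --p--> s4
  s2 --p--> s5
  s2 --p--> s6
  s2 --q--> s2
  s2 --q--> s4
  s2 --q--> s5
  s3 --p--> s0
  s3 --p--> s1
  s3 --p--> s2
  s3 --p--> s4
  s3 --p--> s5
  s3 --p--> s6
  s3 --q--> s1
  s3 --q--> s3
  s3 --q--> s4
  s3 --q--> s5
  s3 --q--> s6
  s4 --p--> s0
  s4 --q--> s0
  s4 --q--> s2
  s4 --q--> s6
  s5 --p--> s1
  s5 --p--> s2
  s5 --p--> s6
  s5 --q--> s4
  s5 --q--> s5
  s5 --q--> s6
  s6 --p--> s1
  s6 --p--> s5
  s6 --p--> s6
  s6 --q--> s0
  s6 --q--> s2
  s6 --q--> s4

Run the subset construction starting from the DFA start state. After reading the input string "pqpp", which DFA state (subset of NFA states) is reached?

{s0,s1,s2,s3,s4,s5,s6}

Start: {s0}.
δ(s0,p) = {s1,s2,s3}.
Union: {s1,s2,s3}.
After p: {s1,s2,s3}.
δ(s1,q) = {s2,s3,s6}; δ(s2,q) = {s2,s4,s5}; δ(s3,q) = {s1,s3,s4,s5,s6}.
Union: {s1,s2,s3,s4,s5,s6}.
After q: {s1,s2,s3,s4,s5,s6}.
δ(s1,p) = {s1,s5,s6}; δ(s2,p) = {s1,s2,s3,s4,s5,s6}; δ(s3,p) = {s0,s1,s2,s4,s5,s6}; δ(s4,p) = {s0}; δ(s5,p) = {s1,s2,s6}; δ(s6,p) = {s1,s5,s6}.
Union: {s0,s1,s2,s3,s4,s5,s6}.
After p: {s0,s1,s2,s3,s4,s5,s6}.
δ(s0,p) = {s1,s2,s3}; δ(s1,p) = {s1,s5,s6}; δ(s2,p) = {s1,s2,s3,s4,s5,s6}; δ(s3,p) = {s0,s1,s2,s4,s5,s6}; δ(s4,p) = {s0}; δ(s5,p) = {s1,s2,s6}; δ(s6,p) = {s1,s5,s6}.
Union: {s0,s1,s2,s3,s4,s5,s6}.
After p: {s0,s1,s2,s3,s4,s5,s6}.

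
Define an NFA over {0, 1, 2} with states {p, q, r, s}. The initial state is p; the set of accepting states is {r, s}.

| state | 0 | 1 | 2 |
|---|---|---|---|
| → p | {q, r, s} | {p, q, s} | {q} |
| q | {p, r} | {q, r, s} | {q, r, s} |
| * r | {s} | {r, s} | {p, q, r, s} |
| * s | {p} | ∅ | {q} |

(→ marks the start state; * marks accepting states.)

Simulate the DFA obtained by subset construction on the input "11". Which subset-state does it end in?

Start: {p}.
δ(p,1) = {p, q, s}.
Union: {p, q, s}.
After 1: {p, q, s}.
δ(p,1) = {p, q, s}; δ(q,1) = {q, r, s}; δ(s,1) = ∅.
Union: {p, q, r, s}.
After 1: {p, q, r, s}.

{p, q, r, s}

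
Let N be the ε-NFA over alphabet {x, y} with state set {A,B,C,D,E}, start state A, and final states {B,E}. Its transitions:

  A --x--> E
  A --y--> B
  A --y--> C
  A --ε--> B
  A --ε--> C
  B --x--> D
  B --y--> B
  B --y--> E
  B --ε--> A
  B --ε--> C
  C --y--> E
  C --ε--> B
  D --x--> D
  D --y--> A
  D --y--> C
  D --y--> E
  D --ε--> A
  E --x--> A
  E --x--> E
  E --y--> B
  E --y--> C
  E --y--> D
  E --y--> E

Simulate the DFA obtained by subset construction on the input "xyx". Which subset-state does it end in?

Start: {A,B,C}.
δ(A,x) = {E}; δ(B,x) = {D}; δ(C,x) = ∅.
Union: {D,E}.
ε-closure gives {A,B,C,D,E}.
After x: {A,B,C,D,E}.
δ(A,y) = {B,C}; δ(B,y) = {B,E}; δ(C,y) = {E}; δ(D,y) = {A,C,E}; δ(E,y) = {B,C,D,E}.
Union: {A,B,C,D,E}.
After y: {A,B,C,D,E}.
δ(A,x) = {E}; δ(B,x) = {D}; δ(C,x) = ∅; δ(D,x) = {D}; δ(E,x) = {A,E}.
Union: {A,D,E}.
ε-closure gives {A,B,C,D,E}.
After x: {A,B,C,D,E}.

{A,B,C,D,E}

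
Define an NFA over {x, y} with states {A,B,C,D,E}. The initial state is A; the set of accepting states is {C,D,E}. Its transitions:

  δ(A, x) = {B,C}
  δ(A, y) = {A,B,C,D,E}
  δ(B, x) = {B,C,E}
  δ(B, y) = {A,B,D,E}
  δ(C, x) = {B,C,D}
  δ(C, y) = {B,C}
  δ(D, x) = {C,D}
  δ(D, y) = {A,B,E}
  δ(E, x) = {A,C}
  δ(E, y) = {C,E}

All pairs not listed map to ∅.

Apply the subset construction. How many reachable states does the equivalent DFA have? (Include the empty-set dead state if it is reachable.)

4

Start state of the DFA: {A}.
{A} --x--> {B,C}  [new]
{A} --y--> {A,B,C,D,E}  [new]
{B,C} --x--> {B,C,D,E}  [new]
{B,C} --y--> {A,B,C,D,E}  [seen]
{A,B,C,D,E} --x--> {A,B,C,D,E}  [seen]
{A,B,C,D,E} --y--> {A,B,C,D,E}  [seen]
{B,C,D,E} --x--> {A,B,C,D,E}  [seen]
{B,C,D,E} --y--> {A,B,C,D,E}  [seen]
Reachable DFA states: {A}, {B,C}, {A,B,C,D,E}, {B,C,D,E}.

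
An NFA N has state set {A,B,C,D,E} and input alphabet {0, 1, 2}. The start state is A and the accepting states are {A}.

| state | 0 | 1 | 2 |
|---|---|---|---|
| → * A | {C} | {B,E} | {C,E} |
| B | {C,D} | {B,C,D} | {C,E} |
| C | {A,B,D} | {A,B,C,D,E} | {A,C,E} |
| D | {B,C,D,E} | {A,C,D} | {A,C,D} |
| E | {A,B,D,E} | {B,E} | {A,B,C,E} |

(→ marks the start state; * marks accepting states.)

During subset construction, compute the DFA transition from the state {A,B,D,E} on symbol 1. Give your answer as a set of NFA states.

δ(A,1) = {B,E}; δ(B,1) = {B,C,D}; δ(D,1) = {A,C,D}; δ(E,1) = {B,E}.
Union: {A,B,C,D,E}.

{A,B,C,D,E}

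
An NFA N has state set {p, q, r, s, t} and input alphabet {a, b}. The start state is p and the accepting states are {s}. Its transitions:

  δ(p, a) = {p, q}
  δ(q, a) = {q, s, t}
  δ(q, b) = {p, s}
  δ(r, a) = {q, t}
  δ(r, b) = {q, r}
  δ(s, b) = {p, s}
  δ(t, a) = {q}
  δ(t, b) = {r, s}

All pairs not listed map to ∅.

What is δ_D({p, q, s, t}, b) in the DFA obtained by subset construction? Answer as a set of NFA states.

δ(p,b) = ∅; δ(q,b) = {p, s}; δ(s,b) = {p, s}; δ(t,b) = {r, s}.
Union: {p, r, s}.

{p, r, s}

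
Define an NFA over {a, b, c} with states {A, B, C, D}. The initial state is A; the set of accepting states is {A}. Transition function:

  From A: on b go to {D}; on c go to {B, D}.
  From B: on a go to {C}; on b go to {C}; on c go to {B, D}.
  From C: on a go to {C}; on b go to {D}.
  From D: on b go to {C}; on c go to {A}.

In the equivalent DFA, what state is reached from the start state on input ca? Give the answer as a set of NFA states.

{C}

Start: {A}.
δ(A,c) = {B, D}.
Union: {B, D}.
After c: {B, D}.
δ(B,a) = {C}; δ(D,a) = ∅.
Union: {C}.
After a: {C}.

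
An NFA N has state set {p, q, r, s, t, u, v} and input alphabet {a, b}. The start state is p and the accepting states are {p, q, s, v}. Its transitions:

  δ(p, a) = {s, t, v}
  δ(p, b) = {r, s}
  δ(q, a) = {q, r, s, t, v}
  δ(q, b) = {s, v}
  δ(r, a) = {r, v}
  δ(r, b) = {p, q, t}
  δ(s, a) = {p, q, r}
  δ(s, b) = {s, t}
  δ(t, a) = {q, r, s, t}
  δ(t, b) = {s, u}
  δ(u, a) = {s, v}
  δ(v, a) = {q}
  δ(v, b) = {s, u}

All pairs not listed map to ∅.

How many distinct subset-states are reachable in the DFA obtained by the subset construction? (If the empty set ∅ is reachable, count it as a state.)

Start state of the DFA: {p}.
{p} --a--> {s, t, v}  [new]
{p} --b--> {r, s}  [new]
{s, t, v} --a--> {p, q, r, s, t}  [new]
{s, t, v} --b--> {s, t, u}  [new]
{r, s} --a--> {p, q, r, v}  [new]
{r, s} --b--> {p, q, s, t}  [new]
{p, q, r, s, t} --a--> {p, q, r, s, t, v}  [new]
{p, q, r, s, t} --b--> {p, q, r, s, t, u, v}  [new]
{s, t, u} --a--> {p, q, r, s, t, v}  [seen]
{s, t, u} --b--> {s, t, u}  [seen]
{p, q, r, v} --a--> {q, r, s, t, v}  [new]
{p, q, r, v} --b--> {p, q, r, s, t, u, v}  [seen]
{p, q, s, t} --a--> {p, q, r, s, t, v}  [seen]
{p, q, s, t} --b--> {r, s, t, u, v}  [new]
{p, q, r, s, t, v} --a--> {p, q, r, s, t, v}  [seen]
{p, q, r, s, t, v} --b--> {p, q, r, s, t, u, v}  [seen]
{p, q, r, s, t, u, v} --a--> {p, q, r, s, t, v}  [seen]
{p, q, r, s, t, u, v} --b--> {p, q, r, s, t, u, v}  [seen]
{q, r, s, t, v} --a--> {p, q, r, s, t, v}  [seen]
{q, r, s, t, v} --b--> {p, q, s, t, u, v}  [new]
{r, s, t, u, v} --a--> {p, q, r, s, t, v}  [seen]
{r, s, t, u, v} --b--> {p, q, s, t, u}  [new]
{p, q, s, t, u, v} --a--> {p, q, r, s, t, v}  [seen]
{p, q, s, t, u, v} --b--> {r, s, t, u, v}  [seen]
{p, q, s, t, u} --a--> {p, q, r, s, t, v}  [seen]
{p, q, s, t, u} --b--> {r, s, t, u, v}  [seen]
Reachable DFA states: {p}, {s, t, v}, {r, s}, {p, q, r, s, t}, {s, t, u}, {p, q, r, v}, {p, q, s, t}, {p, q, r, s, t, v}, {p, q, r, s, t, u, v}, {q, r, s, t, v}, {r, s, t, u, v}, {p, q, s, t, u, v}, {p, q, s, t, u}.

13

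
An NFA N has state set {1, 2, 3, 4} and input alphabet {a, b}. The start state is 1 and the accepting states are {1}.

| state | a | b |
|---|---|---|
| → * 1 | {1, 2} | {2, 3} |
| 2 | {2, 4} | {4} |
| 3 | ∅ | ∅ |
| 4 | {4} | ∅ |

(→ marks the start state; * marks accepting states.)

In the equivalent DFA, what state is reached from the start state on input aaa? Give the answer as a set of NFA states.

Start: {1}.
δ(1,a) = {1, 2}.
Union: {1, 2}.
After a: {1, 2}.
δ(1,a) = {1, 2}; δ(2,a) = {2, 4}.
Union: {1, 2, 4}.
After a: {1, 2, 4}.
δ(1,a) = {1, 2}; δ(2,a) = {2, 4}; δ(4,a) = {4}.
Union: {1, 2, 4}.
After a: {1, 2, 4}.

{1, 2, 4}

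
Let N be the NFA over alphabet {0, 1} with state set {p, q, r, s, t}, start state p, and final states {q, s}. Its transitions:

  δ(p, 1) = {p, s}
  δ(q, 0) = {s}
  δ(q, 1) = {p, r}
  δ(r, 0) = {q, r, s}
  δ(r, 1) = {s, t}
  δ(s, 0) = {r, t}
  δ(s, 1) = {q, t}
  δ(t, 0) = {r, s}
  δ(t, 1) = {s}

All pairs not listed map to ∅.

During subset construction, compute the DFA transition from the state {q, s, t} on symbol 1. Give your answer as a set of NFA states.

{p, q, r, s, t}

δ(q,1) = {p, r}; δ(s,1) = {q, t}; δ(t,1) = {s}.
Union: {p, q, r, s, t}.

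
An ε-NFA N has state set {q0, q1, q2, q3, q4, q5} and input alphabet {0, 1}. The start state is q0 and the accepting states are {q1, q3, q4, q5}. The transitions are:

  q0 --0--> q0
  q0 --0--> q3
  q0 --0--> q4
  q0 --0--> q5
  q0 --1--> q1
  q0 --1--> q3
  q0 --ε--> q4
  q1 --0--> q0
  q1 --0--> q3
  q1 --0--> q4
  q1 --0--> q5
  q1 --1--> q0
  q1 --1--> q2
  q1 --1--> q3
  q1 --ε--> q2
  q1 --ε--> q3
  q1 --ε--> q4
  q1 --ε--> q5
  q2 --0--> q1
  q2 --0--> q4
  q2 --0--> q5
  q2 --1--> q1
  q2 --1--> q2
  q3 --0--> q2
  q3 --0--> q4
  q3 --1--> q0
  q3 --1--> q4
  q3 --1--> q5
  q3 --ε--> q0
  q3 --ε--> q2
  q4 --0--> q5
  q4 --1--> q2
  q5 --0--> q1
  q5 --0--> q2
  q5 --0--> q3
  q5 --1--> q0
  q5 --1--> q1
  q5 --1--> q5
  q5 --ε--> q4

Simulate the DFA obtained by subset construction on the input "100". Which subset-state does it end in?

Start: {q0, q4}.
δ(q0,1) = {q1, q3}; δ(q4,1) = {q2}.
Union: {q1, q2, q3}.
ε-closure gives {q0, q1, q2, q3, q4, q5}.
After 1: {q0, q1, q2, q3, q4, q5}.
δ(q0,0) = {q0, q3, q4, q5}; δ(q1,0) = {q0, q3, q4, q5}; δ(q2,0) = {q1, q4, q5}; δ(q3,0) = {q2, q4}; δ(q4,0) = {q5}; δ(q5,0) = {q1, q2, q3}.
Union: {q0, q1, q2, q3, q4, q5}.
After 0: {q0, q1, q2, q3, q4, q5}.
δ(q0,0) = {q0, q3, q4, q5}; δ(q1,0) = {q0, q3, q4, q5}; δ(q2,0) = {q1, q4, q5}; δ(q3,0) = {q2, q4}; δ(q4,0) = {q5}; δ(q5,0) = {q1, q2, q3}.
Union: {q0, q1, q2, q3, q4, q5}.
After 0: {q0, q1, q2, q3, q4, q5}.

{q0, q1, q2, q3, q4, q5}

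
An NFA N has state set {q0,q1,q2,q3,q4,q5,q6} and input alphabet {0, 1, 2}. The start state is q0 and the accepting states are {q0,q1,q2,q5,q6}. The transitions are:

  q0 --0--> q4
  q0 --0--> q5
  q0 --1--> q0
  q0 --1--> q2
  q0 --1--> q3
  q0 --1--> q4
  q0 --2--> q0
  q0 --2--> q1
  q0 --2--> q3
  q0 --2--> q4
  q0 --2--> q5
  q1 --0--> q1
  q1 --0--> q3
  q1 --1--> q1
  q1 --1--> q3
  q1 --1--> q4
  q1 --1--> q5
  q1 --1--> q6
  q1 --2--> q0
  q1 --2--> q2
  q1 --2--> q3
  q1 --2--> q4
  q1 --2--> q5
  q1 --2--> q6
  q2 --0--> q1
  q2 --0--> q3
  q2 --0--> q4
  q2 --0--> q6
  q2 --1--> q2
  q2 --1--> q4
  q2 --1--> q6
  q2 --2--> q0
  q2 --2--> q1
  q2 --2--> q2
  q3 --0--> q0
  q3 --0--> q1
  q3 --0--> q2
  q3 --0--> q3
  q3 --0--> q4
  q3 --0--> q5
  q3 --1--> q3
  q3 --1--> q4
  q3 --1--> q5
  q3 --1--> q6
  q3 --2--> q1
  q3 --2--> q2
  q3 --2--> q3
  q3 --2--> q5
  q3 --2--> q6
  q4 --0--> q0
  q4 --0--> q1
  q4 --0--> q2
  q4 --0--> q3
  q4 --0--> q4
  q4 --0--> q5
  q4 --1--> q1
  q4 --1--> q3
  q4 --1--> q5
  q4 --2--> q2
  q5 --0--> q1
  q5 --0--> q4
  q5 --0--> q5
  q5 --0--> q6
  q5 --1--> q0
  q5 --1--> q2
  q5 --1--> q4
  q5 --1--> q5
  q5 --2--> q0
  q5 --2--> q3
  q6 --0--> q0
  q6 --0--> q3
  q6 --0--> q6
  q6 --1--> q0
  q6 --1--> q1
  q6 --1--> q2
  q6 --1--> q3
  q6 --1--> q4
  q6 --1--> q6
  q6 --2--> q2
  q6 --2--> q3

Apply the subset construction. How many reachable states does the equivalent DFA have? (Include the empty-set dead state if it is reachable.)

Start state of the DFA: {q0}.
{q0} --0--> {q4,q5}  [new]
{q0} --1--> {q0,q2,q3,q4}  [new]
{q0} --2--> {q0,q1,q3,q4,q5}  [new]
{q4,q5} --0--> {q0,q1,q2,q3,q4,q5,q6}  [new]
{q4,q5} --1--> {q0,q1,q2,q3,q4,q5}  [new]
{q4,q5} --2--> {q0,q2,q3}  [new]
{q0,q2,q3,q4} --0--> {q0,q1,q2,q3,q4,q5,q6}  [seen]
{q0,q2,q3,q4} --1--> {q0,q1,q2,q3,q4,q5,q6}  [seen]
{q0,q2,q3,q4} --2--> {q0,q1,q2,q3,q4,q5,q6}  [seen]
{q0,q1,q3,q4,q5} --0--> {q0,q1,q2,q3,q4,q5,q6}  [seen]
{q0,q1,q3,q4,q5} --1--> {q0,q1,q2,q3,q4,q5,q6}  [seen]
{q0,q1,q3,q4,q5} --2--> {q0,q1,q2,q3,q4,q5,q6}  [seen]
{q0,q1,q2,q3,q4,q5,q6} --0--> {q0,q1,q2,q3,q4,q5,q6}  [seen]
{q0,q1,q2,q3,q4,q5,q6} --1--> {q0,q1,q2,q3,q4,q5,q6}  [seen]
{q0,q1,q2,q3,q4,q5,q6} --2--> {q0,q1,q2,q3,q4,q5,q6}  [seen]
{q0,q1,q2,q3,q4,q5} --0--> {q0,q1,q2,q3,q4,q5,q6}  [seen]
{q0,q1,q2,q3,q4,q5} --1--> {q0,q1,q2,q3,q4,q5,q6}  [seen]
{q0,q1,q2,q3,q4,q5} --2--> {q0,q1,q2,q3,q4,q5,q6}  [seen]
{q0,q2,q3} --0--> {q0,q1,q2,q3,q4,q5,q6}  [seen]
{q0,q2,q3} --1--> {q0,q2,q3,q4,q5,q6}  [new]
{q0,q2,q3} --2--> {q0,q1,q2,q3,q4,q5,q6}  [seen]
{q0,q2,q3,q4,q5,q6} --0--> {q0,q1,q2,q3,q4,q5,q6}  [seen]
{q0,q2,q3,q4,q5,q6} --1--> {q0,q1,q2,q3,q4,q5,q6}  [seen]
{q0,q2,q3,q4,q5,q6} --2--> {q0,q1,q2,q3,q4,q5,q6}  [seen]
Reachable DFA states: {q0}, {q4,q5}, {q0,q2,q3,q4}, {q0,q1,q3,q4,q5}, {q0,q1,q2,q3,q4,q5,q6}, {q0,q1,q2,q3,q4,q5}, {q0,q2,q3}, {q0,q2,q3,q4,q5,q6}.

8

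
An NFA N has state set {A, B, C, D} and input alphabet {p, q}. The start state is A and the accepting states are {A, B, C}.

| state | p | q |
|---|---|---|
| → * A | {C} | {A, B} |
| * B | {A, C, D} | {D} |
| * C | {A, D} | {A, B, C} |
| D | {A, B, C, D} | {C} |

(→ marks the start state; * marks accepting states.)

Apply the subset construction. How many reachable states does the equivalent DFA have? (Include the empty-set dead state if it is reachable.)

Start state of the DFA: {A}.
{A} --p--> {C}  [new]
{A} --q--> {A, B}  [new]
{C} --p--> {A, D}  [new]
{C} --q--> {A, B, C}  [new]
{A, B} --p--> {A, C, D}  [new]
{A, B} --q--> {A, B, D}  [new]
{A, D} --p--> {A, B, C, D}  [new]
{A, D} --q--> {A, B, C}  [seen]
{A, B, C} --p--> {A, C, D}  [seen]
{A, B, C} --q--> {A, B, C, D}  [seen]
{A, C, D} --p--> {A, B, C, D}  [seen]
{A, C, D} --q--> {A, B, C}  [seen]
{A, B, D} --p--> {A, B, C, D}  [seen]
{A, B, D} --q--> {A, B, C, D}  [seen]
{A, B, C, D} --p--> {A, B, C, D}  [seen]
{A, B, C, D} --q--> {A, B, C, D}  [seen]
Reachable DFA states: {A}, {C}, {A, B}, {A, D}, {A, B, C}, {A, C, D}, {A, B, D}, {A, B, C, D}.

8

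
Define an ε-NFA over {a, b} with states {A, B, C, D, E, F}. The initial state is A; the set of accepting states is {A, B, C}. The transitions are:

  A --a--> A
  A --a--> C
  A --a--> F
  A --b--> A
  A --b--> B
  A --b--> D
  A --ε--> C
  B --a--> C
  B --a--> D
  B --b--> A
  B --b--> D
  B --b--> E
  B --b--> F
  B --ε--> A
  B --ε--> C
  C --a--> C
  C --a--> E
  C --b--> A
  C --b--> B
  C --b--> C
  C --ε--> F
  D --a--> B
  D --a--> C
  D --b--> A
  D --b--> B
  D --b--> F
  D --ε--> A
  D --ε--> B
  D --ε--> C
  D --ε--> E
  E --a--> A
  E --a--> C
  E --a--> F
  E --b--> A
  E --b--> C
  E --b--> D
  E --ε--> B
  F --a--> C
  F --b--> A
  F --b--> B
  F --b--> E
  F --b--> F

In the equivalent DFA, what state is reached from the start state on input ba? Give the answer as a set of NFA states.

{A, B, C, D, E, F}

Start: {A, C, F}.
δ(A,b) = {A, B, D}; δ(C,b) = {A, B, C}; δ(F,b) = {A, B, E, F}.
Union: {A, B, C, D, E, F}.
After b: {A, B, C, D, E, F}.
δ(A,a) = {A, C, F}; δ(B,a) = {C, D}; δ(C,a) = {C, E}; δ(D,a) = {B, C}; δ(E,a) = {A, C, F}; δ(F,a) = {C}.
Union: {A, B, C, D, E, F}.
After a: {A, B, C, D, E, F}.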